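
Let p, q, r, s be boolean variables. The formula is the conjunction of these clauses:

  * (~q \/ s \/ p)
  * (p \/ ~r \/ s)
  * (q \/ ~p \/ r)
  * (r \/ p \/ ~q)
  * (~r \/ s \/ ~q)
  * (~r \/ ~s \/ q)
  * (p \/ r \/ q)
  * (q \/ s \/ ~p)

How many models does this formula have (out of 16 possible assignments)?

4

Satisfying assignments:
  p=0 q=1 r=1 s=1
  p=1 q=1 r=0 s=0
  p=1 q=1 r=0 s=1
  p=1 q=1 r=1 s=1
Count: 4.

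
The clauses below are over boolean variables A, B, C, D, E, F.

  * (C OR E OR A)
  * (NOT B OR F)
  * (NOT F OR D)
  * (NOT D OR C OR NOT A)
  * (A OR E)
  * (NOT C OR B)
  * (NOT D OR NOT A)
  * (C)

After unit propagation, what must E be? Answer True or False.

(C) stands alone — C = True.
From (B OR NOT C) and C = True: B = True.
(NOT B OR F) with B = True leaves only F, so F = True.
(D OR NOT F) with F = True leaves only D, so D = True.
(NOT A OR NOT D) with D = True leaves only NOT A, so A = False.
In (E OR A), A is now false; E must hold, so E = True.

True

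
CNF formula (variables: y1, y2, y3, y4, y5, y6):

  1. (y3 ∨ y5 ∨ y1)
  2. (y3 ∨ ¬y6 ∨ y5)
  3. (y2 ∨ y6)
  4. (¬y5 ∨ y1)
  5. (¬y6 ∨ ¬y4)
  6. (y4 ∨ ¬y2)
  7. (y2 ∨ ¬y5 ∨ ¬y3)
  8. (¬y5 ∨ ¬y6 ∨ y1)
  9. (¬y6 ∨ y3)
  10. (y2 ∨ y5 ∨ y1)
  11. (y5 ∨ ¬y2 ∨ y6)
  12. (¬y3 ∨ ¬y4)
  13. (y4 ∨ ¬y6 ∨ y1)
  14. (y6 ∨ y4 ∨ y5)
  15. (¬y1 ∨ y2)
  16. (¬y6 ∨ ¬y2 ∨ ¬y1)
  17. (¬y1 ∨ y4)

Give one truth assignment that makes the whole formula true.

y1=T, y2=T, y3=F, y4=T, y5=T, y6=F

Try y1 = True.
  then y2 is forced to True.
  then y4 is forced to True.
  then y6 is forced to False.
  then y5 is forced to True.
  then y3 is forced to False.
Check each clause:
  1. (y5 ∨ y3 ∨ y1) — y1 is true.
  2. (¬y6 ∨ y3 ∨ y5) — ¬y6 is true.
  3. (y6 ∨ y2) — y2 is true.
  4. (y1 ∨ ¬y5) — y1 is true.
  5. (¬y4 ∨ ¬y6) — ¬y6 is true.
  6. (¬y2 ∨ y4) — y4 is true.
  7. (¬y3 ∨ ¬y5 ∨ y2) — y2 is true.
  8. (¬y6 ∨ ¬y5 ∨ y1) — y1 is true.
  9. (y3 ∨ ¬y6) — ¬y6 is true.
  10. (y5 ∨ y2 ∨ y1) — y1 is true.
  11. (y6 ∨ y5 ∨ ¬y2) — y5 is true.
  12. (¬y4 ∨ ¬y3) — ¬y3 is true.
  13. (y1 ∨ ¬y6 ∨ y4) — y1 is true.
  14. (y5 ∨ y4 ∨ y6) — y4 is true.
  15. (¬y1 ∨ y2) — y2 is true.
  16. (¬y1 ∨ ¬y2 ∨ ¬y6) — ¬y6 is true.
  17. (¬y1 ∨ y4) — y4 is true.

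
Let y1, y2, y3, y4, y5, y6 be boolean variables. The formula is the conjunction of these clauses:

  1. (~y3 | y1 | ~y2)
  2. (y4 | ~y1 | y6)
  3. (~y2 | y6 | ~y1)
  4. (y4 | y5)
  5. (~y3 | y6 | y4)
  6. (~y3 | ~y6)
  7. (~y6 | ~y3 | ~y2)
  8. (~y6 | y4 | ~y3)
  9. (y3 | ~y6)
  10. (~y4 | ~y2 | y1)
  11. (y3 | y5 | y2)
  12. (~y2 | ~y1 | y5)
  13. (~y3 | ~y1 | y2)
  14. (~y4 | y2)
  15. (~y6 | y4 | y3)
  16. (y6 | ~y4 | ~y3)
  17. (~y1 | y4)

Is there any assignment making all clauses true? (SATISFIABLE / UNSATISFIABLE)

y5 occurs only positively in the remaining clauses — set y5 = True.
Try y1 = False.
Set y2 = False and propagate.
  then y4 is forced to False.
Set y3 = False and propagate.
  then y6 is forced to False.
So y1=F, y2=F, y3=F, y4=F, y5=T, y6=F is a satisfying assignment.

SATISFIABLE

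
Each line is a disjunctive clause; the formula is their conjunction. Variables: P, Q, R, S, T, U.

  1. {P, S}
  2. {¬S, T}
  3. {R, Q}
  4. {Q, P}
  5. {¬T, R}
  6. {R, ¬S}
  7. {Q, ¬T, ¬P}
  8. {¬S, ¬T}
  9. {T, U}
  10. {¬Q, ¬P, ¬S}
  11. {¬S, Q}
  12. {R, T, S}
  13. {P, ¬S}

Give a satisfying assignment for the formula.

P=T  Q=T  R=T  S=F  T=T  U=T

Pure literal: R appears only positively; assign R = True.
Pure literal: U appears only positively; assign U = True.
Set P = True and propagate.
Branch on Q: take Q = True.
  then S is forced to False.
T is now unconstrained; take T = True.
Every clause has at least one true literal under this assignment.
Check each clause:
  1. {S, P} — P is true.
  2. {T, ¬S} — ¬S is true.
  3. {Q, R} — Q is true.
  4. {P, Q} — P is true.
  5. {¬T, R} — R is true.
  6. {¬S, R} — R is true.
  7. {¬T, ¬P, Q} — Q is true.
  8. {¬S, ¬T} — ¬S is true.
  9. {T, U} — T is true.
  10. {¬P, ¬S, ¬Q} — ¬S is true.
  11. {Q, ¬S} — Q is true.
  12. {S, R, T} — R is true.
  13. {P, ¬S} — P is true.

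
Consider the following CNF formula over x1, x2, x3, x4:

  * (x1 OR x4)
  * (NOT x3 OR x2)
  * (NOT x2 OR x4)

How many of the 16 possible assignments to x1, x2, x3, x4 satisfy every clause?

Split on x2, then x4.
  x2=T, x4=T: remaining (x1,x3) ∈ {(F,F); (F,T); (T,F); (T,T)} — 4.
  x2=T, x4=F: a clause becomes empty — 0.
  x2=F, x4=T: remaining (x1,x3) ∈ {(F,F); (T,F)} — 2.
  x2=F, x4=F: remaining (x1,x3) ∈ {(T,F)} — 1.
Total: 4 + 0 + 2 + 1 = 7.

7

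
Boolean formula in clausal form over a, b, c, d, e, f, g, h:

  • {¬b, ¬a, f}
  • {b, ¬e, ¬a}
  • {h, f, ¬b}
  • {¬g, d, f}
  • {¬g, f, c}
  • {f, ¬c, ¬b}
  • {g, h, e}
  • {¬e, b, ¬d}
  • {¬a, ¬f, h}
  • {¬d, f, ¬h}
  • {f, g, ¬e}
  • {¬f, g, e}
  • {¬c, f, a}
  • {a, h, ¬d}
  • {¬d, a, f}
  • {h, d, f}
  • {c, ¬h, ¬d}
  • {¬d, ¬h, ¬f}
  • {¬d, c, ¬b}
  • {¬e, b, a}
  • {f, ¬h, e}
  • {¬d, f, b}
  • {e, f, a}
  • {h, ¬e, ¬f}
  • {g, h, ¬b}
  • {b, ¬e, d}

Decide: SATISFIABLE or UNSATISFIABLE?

SATISFIABLE

Try a = False.
Try b = False.
  then e is forced to False.
  then f is forced to True.
  then g is forced to True.
Try c = False.
The remaining clauses are satisfied by d = False, h = False.
So a=F, b=F, c=F, d=F, e=F, f=T, g=T, h=F is a satisfying assignment.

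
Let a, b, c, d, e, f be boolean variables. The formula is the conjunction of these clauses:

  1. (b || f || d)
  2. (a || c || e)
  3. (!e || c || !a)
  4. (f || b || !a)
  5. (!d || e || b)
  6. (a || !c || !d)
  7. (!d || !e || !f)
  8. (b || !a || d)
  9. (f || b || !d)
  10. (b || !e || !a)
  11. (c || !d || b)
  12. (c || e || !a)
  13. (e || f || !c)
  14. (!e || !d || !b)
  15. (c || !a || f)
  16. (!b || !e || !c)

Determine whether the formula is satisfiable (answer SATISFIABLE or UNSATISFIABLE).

SATISFIABLE

Set a = False and propagate.
Branch on b: take b = False.
Set c = True and propagate.
  then d is forced to False.
  then f is forced to True.
e is now unconstrained; take e = False.
So a = False, b = False, c = True, d = False, e = False, f = True is a satisfying assignment.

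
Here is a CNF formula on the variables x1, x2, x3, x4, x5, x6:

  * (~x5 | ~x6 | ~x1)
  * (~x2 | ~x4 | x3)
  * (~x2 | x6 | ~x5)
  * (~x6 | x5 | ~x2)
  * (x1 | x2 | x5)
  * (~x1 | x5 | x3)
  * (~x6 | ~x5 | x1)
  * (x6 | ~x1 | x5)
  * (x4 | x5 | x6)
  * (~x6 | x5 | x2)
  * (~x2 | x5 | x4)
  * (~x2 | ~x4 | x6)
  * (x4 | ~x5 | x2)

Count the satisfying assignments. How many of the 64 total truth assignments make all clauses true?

The models are:
  x1=0 x2=0 x3=0 x4=1 x5=1 x6=0
  x1=0 x2=0 x3=1 x4=1 x5=1 x6=0
  x1=1 x2=0 x3=0 x4=1 x5=1 x6=0
  x1=1 x2=0 x3=1 x4=1 x5=1 x6=0
Count: 4.

4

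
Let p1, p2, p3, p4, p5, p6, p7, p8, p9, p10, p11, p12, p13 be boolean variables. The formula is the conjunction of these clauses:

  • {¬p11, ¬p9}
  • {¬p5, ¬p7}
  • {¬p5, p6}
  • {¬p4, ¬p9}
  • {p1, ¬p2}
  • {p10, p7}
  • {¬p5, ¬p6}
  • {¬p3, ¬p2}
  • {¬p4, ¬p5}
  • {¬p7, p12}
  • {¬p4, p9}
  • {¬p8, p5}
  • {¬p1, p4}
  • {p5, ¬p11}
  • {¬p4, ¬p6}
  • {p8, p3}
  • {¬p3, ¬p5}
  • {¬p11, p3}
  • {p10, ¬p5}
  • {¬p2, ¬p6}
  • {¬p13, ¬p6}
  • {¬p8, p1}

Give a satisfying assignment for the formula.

p1=False  p2=False  p3=True  p4=False  p5=False  p6=True  p7=False  p8=False  p9=True  p10=True  p11=False  p12=True  p13=False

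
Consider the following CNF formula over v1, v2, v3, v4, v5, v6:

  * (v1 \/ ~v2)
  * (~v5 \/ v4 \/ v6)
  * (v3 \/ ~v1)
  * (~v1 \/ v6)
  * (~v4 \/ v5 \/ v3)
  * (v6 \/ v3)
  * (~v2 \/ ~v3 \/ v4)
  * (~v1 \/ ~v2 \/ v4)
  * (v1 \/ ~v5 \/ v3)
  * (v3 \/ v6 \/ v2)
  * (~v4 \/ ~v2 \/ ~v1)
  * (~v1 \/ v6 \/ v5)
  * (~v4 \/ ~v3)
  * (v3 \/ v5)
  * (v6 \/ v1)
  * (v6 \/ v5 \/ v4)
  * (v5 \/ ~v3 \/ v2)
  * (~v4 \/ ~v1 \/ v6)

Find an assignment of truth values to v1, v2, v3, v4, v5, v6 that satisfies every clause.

v6 occurs only positively in the remaining clauses — set v6 = True.
Try v1 = True.
  then v3 is forced to True.
  then v4 is forced to False.
  then v2 is forced to False.
  then v5 is forced to True.

v1=T, v2=F, v3=T, v4=F, v5=T, v6=T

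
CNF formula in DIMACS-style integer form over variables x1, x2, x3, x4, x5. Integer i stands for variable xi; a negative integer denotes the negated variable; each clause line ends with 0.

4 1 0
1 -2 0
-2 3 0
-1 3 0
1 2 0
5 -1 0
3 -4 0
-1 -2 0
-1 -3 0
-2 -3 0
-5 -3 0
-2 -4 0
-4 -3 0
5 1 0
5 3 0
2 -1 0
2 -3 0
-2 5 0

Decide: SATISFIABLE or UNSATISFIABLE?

UNSATISFIABLE

x1 = True:
  propagation gives x3=True; an empty clause results — contradiction.
x1 = False:
  propagation gives x4=True, x2=False; an empty clause results — contradiction.
Every branch closes, so no satisfying assignment exists.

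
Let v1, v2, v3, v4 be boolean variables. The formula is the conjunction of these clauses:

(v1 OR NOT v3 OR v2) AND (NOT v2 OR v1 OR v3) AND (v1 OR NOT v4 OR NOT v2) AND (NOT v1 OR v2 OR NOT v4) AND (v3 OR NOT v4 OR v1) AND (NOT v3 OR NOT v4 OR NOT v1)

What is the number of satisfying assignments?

7

The models are:
  v1=F v2=F v3=F v4=F
  v1=F v2=T v3=T v4=F
  v1=T v2=F v3=F v4=F
  v1=T v2=F v3=T v4=F
  v1=T v2=T v3=F v4=F
  v1=T v2=T v3=F v4=T
  v1=T v2=T v3=T v4=F
Count: 7.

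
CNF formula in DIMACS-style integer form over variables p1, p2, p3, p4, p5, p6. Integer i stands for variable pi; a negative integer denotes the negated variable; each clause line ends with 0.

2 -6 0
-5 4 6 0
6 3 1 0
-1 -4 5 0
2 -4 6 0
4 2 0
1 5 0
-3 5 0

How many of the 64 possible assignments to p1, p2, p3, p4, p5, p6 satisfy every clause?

Case analysis on p4 and p5:
  p4=T, p5=T: 7 of the 16 assignments to (p1,p2,p3,p6) work.
  p4=T, p5=F: a clause becomes empty — 0.
  p4=F, p5=T: remaining (p1,p2,p3,p6) ∈ {(F,T,F,T); (F,T,T,T); (T,T,F,T); (T,T,T,T)} — 4.
  p4=F, p5=F: remaining (p1,p2,p3,p6) ∈ {(T,T,F,F); (T,T,F,T)} — 2.
Total: 7 + 0 + 4 + 2 = 13.

13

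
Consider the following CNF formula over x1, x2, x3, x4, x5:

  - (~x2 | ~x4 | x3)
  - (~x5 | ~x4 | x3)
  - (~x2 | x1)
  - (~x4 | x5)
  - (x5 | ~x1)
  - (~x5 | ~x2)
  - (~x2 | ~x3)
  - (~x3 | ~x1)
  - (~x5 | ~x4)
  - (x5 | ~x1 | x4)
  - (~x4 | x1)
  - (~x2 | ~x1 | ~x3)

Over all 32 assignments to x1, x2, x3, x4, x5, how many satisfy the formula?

5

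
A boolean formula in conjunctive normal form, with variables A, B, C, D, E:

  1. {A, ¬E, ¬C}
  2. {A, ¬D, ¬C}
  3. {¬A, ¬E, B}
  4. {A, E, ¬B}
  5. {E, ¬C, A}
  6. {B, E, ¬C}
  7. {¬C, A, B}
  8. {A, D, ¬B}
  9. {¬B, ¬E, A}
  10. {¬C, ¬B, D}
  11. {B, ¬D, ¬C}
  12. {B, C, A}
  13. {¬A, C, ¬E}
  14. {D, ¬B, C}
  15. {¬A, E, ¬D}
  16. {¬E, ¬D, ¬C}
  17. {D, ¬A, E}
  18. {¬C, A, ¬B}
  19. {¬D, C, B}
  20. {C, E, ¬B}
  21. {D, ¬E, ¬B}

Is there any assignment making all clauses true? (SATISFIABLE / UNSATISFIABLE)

UNSATISFIABLE

B = True:
  A = True:
    D = True:
      propagation gives E=True, C=True; contradiction.
    D = False:
      propagation gives C=False; contradiction.
  A = False:
    propagation gives E=True; an empty clause results — contradiction.
B = False:
  C = True:
    propagation gives E=True, A=True; an empty clause results — contradiction.
  C = False:
    propagation gives A=True, E=False, D=False; an empty clause results — contradiction.
Every branch closes, so no satisfying assignment exists.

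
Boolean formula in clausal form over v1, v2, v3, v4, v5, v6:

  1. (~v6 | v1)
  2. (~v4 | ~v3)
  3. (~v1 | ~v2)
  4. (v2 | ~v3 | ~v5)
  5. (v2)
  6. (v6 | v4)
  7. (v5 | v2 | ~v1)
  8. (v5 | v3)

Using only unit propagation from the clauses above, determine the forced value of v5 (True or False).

(v2) stands alone — v2 = True.
From (~v1 | ~v2) and v2 = True: v1 = False.
(~v6 | v1) with v1 = False leaves only ~v6, so v6 = False.
In (v4 | v6), v6 is now false; v4 must hold, so v4 = True.
From (~v4 | ~v3) and v4 = True: v3 = False.
In (v3 | v5), v3 is now false; v5 must hold, so v5 = True.

True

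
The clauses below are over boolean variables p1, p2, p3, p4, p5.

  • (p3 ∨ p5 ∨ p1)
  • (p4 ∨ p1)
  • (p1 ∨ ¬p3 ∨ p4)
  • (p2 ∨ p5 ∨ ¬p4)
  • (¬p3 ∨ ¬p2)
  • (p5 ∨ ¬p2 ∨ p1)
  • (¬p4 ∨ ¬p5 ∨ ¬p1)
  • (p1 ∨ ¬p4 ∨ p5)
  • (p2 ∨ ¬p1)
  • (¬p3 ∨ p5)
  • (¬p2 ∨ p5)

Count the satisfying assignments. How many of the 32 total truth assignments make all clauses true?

The models are:
  p1=F p2=F p3=F p4=T p5=T
  p1=F p2=F p3=T p4=T p5=T
  p1=F p2=T p3=F p4=T p5=T
  p1=T p2=T p3=F p4=F p5=T
That's 4 in total.

4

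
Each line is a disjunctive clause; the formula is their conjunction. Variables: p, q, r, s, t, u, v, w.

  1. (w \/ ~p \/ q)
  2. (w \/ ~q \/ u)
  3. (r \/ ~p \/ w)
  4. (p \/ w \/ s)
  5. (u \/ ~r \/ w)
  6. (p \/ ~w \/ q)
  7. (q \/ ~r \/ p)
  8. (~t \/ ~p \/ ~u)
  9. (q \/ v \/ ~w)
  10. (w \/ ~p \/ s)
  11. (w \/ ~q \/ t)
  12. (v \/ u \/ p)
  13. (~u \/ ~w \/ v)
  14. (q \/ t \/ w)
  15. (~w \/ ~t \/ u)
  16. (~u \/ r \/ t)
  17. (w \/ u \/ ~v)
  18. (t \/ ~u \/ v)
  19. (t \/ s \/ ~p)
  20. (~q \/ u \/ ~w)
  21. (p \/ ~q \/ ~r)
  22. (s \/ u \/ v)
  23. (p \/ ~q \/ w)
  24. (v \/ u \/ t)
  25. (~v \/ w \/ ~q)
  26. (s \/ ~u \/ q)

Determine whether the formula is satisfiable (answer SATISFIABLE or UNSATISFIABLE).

SATISFIABLE

Try p = False.
The remaining clauses are satisfied by q = True, r = False, s = False, t = True, u = True, v = True, w = True.
Every clause has at least one true literal under this assignment.
So p=F, q=T, r=F, s=F, t=T, u=T, v=T, w=T is a satisfying assignment.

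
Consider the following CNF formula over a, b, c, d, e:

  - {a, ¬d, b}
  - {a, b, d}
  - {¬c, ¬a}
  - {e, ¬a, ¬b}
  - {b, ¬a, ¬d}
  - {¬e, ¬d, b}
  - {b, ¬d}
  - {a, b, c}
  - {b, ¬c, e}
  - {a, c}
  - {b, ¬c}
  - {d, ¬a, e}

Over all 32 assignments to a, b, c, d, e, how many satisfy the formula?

The models are:
  a=F b=T c=T d=F e=F
  a=F b=T c=T d=F e=T
  a=F b=T c=T d=T e=F
  a=F b=T c=T d=T e=T
  a=T b=F c=F d=F e=T
  a=T b=T c=F d=F e=T
  a=T b=T c=F d=T e=T
That's 7 in total.

7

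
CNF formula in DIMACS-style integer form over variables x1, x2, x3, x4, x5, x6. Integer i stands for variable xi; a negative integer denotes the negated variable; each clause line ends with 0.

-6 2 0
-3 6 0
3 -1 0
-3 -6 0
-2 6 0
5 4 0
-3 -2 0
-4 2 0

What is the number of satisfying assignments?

4

The models are:
  x1=F x2=F x3=F x4=F x5=T x6=F
  x1=F x2=T x3=F x4=F x5=T x6=T
  x1=F x2=T x3=F x4=T x5=F x6=T
  x1=F x2=T x3=F x4=T x5=T x6=T
That's 4 in total.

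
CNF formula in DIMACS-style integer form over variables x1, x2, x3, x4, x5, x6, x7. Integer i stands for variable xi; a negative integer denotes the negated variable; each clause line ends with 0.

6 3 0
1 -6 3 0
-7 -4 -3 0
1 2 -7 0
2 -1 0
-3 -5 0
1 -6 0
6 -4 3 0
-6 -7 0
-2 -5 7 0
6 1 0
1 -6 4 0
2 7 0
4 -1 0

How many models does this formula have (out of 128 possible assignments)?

3

The models are:
  x1=T x2=T x3=F x4=T x5=F x6=T x7=F
  x1=T x2=T x3=T x4=T x5=F x6=F x7=F
  x1=T x2=T x3=T x4=T x5=F x6=T x7=F
That's 3 in total.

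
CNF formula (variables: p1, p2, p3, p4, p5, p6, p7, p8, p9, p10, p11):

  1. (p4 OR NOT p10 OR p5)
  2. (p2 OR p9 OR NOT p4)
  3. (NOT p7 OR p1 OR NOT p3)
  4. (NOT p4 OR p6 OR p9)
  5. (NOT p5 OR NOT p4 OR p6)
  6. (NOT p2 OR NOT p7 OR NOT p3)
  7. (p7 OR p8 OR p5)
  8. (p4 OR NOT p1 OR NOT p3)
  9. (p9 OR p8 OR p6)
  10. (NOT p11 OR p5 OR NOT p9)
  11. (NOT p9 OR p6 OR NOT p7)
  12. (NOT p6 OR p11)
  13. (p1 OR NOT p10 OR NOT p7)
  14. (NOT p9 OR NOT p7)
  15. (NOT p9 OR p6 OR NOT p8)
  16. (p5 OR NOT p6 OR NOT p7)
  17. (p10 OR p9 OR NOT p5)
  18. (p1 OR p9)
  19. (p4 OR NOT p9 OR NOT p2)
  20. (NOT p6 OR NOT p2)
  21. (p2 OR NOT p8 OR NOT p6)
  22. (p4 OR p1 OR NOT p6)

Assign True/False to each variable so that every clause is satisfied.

p1=False, p2=False, p3=True, p4=True, p5=True, p6=True, p7=False, p8=False, p9=True, p10=False, p11=True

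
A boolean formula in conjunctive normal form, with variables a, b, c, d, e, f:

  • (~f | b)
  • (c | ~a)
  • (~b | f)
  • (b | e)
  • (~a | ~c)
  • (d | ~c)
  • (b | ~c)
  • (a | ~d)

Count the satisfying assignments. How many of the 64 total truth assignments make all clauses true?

3

Satisfying assignments:
  a=0 b=0 c=0 d=0 e=1 f=0
  a=0 b=1 c=0 d=0 e=0 f=1
  a=0 b=1 c=0 d=0 e=1 f=1
Count: 3.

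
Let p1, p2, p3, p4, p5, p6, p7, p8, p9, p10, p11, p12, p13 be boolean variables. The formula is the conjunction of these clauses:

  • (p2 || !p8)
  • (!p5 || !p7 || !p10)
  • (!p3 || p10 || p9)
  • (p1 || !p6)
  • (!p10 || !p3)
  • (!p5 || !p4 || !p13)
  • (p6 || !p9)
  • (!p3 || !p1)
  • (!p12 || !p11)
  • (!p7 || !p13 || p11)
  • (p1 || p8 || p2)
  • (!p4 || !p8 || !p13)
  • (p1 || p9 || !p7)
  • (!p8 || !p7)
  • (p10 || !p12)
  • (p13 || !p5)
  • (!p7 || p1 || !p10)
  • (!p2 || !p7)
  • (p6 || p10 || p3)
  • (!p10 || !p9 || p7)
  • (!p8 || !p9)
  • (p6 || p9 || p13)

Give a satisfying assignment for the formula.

p1=True, p2=False, p3=False, p4=False, p5=False, p6=True, p7=False, p8=False, p9=False, p10=True, p11=False, p12=True, p13=True

p4 occurs only negated in the remaining clauses — set p4 = False.
p5 occurs only negated in the remaining clauses — set p5 = False.
Set p1 = True and propagate.
  then p3 is forced to False.
Branch on p2: take p2 = False.
  then p8 is forced to False.
Try p6 = True.
For the remaining variables, p7 = False, p9 = False, p10 = True, p11 = False, p12 = True, p13 = True works.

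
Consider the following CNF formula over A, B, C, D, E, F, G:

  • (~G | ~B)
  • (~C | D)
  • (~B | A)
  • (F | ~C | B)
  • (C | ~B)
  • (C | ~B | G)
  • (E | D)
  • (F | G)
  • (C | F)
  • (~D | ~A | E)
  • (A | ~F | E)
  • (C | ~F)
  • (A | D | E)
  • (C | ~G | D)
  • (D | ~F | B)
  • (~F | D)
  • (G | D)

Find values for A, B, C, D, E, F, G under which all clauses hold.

Pure literal: E appears only positively; assign E = True.
Try A = True.
Branch on B: take B = False.
The remaining clauses are satisfied by C = True, D = True, F = True, G = True.
Every clause has at least one true literal under this assignment.
Check each clause:
  1. (~G | ~B) — ~B is true.
  2. (~C | D) — D is true.
  3. (~B | A) — A is true.
  4. (B | ~C | F) — F is true.
  5. (C | ~B) — C is true.
  6. (G | C | ~B) — C is true.
  7. (E | D) — D is true.
  8. (F | G) — F is true.
  9. (F | C) — C is true.
  10. (E | ~A | ~D) — E is true.
  11. (A | ~F | E) — A is true.
  12. (C | ~F) — C is true.
  13. (A | E | D) — A is true.
  14. (C | ~G | D) — C is true.
  15. (B | ~F | D) — D is true.
  16. (D | ~F) — D is true.
  17. (D | G) — D is true.

A=T  B=F  C=T  D=T  E=T  F=T  G=T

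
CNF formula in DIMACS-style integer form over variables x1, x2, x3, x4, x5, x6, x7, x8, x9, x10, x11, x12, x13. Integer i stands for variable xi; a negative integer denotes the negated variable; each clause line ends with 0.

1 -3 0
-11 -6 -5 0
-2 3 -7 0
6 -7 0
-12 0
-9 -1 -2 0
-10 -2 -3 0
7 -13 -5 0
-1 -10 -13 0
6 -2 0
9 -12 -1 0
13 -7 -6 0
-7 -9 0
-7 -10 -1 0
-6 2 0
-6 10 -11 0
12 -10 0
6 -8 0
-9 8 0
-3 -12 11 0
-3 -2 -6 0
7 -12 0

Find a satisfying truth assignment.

x1 = 0, x2 = 0, x3 = 0, x4 = 0, x5 = 0, x6 = 0, x7 = 0, x8 = 0, x9 = 0, x10 = 0, x11 = 1, x12 = 0, x13 = 1

Check each clause:
  1. (x1 || !x3) — !x3 is true.
  2. (!x5 || !x11 || !x6) — !x6 is true.
  3. (!x7 || !x2 || x3) — !x7 is true.
  4. (x6 || !x7) — !x7 is true.
  5. (!x12) — !x12 is true.
  6. (!x2 || !x1 || !x9) — !x1 is true.
  7. (!x2 || !x10 || !x3) — !x3 is true.
  8. (!x13 || !x5 || x7) — !x5 is true.
  9. (!x1 || !x13 || !x10) — !x1 is true.
  10. (!x2 || x6) — !x2 is true.
  11. (!x12 || x9 || !x1) — !x12 is true.
  12. (!x7 || !x6 || x13) — !x7 is true.
  13. (!x9 || !x7) — !x7 is true.
  14. (!x10 || !x1 || !x7) — !x7 is true.
  15. (!x6 || x2) — !x6 is true.
  16. (!x11 || x10 || !x6) — !x6 is true.
  17. (x12 || !x10) — !x10 is true.
  18. (x6 || !x8) — !x8 is true.
  19. (!x9 || x8) — !x9 is true.
  20. (!x3 || x11 || !x12) — x11 is true.
  21. (!x3 || !x6 || !x2) — !x6 is true.
  22. (!x12 || x7) — !x12 is true.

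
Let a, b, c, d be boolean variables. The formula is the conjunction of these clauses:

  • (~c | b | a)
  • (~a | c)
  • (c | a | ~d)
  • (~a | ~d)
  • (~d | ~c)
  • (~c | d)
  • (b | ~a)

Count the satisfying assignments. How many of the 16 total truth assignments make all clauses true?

2

Satisfying assignments:
  a=0 b=0 c=0 d=0
  a=0 b=1 c=0 d=0
Count: 2.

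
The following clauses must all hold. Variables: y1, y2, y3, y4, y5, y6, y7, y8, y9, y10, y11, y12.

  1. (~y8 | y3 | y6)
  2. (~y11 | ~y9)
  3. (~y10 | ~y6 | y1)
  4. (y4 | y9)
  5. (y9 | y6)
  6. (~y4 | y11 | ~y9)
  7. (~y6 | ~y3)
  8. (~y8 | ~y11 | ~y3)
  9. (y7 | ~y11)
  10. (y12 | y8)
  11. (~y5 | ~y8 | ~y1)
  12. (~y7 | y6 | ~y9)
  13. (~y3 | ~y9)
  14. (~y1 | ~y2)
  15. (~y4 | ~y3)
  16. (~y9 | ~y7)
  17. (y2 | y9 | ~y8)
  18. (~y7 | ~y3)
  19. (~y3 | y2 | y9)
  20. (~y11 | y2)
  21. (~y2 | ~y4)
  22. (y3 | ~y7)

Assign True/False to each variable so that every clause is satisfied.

Pure literal: y5 appears only negated; assign y5 = False.
Pure literal: y12 appears only positively; assign y12 = True.
Branch on y1: take y1 = False.
Set y2 = False and propagate.
  then y11 is forced to False.
The remaining clauses are satisfied by y3 = False, y4 = False, y6 = False, y7 = False, y8 = False, y9 = True, y10 = True.
Every clause has at least one true literal under this assignment.
Check each clause:
  1. (~y8 | y3 | y6) — ~y8 is true.
  2. (~y11 | ~y9) — ~y11 is true.
  3. (~y6 | ~y10 | y1) — ~y6 is true.
  4. (y4 | y9) — y9 is true.
  5. (y9 | y6) — y9 is true.
  6. (~y9 | y11 | ~y4) — ~y4 is true.
  7. (~y3 | ~y6) — ~y6 is true.
  8. (~y11 | ~y8 | ~y3) — ~y8 is true.
  9. (~y11 | y7) — ~y11 is true.
  10. (y12 | y8) — y12 is true.
  11. (~y8 | ~y1 | ~y5) — ~y8 is true.
  12. (~y9 | ~y7 | y6) — ~y7 is true.
  13. (~y9 | ~y3) — ~y3 is true.
  14. (~y1 | ~y2) — ~y1 is true.
  15. (~y3 | ~y4) — ~y4 is true.
  16. (~y9 | ~y7) — ~y7 is true.
  17. (~y8 | y9 | y2) — ~y8 is true.
  18. (~y3 | ~y7) — ~y7 is true.
  19. (y9 | y2 | ~y3) — y9 is true.
  20. (~y11 | y2) — ~y11 is true.
  21. (~y2 | ~y4) — ~y4 is true.
  22. (y3 | ~y7) — ~y7 is true.

y1 = False, y2 = False, y3 = False, y4 = False, y5 = False, y6 = False, y7 = False, y8 = False, y9 = True, y10 = True, y11 = False, y12 = True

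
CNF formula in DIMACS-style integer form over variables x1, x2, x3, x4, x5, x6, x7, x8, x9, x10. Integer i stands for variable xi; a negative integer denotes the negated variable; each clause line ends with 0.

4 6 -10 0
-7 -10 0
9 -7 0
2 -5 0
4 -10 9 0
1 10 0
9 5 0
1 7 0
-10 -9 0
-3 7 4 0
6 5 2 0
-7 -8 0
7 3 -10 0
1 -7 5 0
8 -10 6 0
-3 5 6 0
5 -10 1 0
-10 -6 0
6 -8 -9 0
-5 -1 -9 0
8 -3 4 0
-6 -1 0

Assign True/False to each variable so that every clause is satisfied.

Pure literal: x2 appears only positively; assign x2 = True.
x4 occurs only positively in the remaining clauses — set x4 = True.
Try x1 = True.
  then x6 is forced to False.
The remaining clauses are satisfied by x3 = False, x5 = False, x7 = True, x8 = False, x9 = True, x10 = False.
Every clause has at least one true literal under this assignment.

x1 = 1, x2 = 1, x3 = 0, x4 = 1, x5 = 0, x6 = 0, x7 = 1, x8 = 0, x9 = 1, x10 = 0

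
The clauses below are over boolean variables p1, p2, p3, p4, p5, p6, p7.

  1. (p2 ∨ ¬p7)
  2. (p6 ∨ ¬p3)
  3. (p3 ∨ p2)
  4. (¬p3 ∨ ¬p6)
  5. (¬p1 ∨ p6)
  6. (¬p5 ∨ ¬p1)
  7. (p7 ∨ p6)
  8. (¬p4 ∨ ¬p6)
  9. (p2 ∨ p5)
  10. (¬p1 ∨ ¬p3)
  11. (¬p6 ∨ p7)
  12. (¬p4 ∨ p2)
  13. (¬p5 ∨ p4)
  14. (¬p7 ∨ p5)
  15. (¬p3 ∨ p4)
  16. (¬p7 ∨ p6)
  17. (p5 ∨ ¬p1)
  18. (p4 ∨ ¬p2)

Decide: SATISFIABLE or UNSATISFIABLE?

UNSATISFIABLE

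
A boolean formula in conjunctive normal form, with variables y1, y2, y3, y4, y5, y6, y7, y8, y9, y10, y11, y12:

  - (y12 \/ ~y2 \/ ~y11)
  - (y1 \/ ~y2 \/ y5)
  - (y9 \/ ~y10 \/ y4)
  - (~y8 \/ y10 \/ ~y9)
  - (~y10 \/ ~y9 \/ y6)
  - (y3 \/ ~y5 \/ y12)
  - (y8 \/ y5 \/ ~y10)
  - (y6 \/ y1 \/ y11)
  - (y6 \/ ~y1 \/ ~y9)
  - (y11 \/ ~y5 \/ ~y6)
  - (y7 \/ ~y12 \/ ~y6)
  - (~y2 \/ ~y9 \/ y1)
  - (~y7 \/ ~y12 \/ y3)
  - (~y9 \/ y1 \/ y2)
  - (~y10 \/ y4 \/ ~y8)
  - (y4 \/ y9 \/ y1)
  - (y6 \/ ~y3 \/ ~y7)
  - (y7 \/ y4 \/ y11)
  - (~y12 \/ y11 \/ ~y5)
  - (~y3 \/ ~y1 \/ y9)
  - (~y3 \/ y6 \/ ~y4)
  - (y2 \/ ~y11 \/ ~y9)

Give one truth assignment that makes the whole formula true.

y1 = T, y2 = F, y3 = F, y4 = T, y5 = F, y6 = T, y7 = F, y8 = T, y9 = T, y10 = T, y11 = F, y12 = F

Check each clause:
  1. (y12 \/ ~y2 \/ ~y11) — ~y11 is true.
  2. (~y2 \/ y1 \/ y5) — y1 is true.
  3. (y4 \/ ~y10 \/ y9) — y9 is true.
  4. (~y9 \/ y10 \/ ~y8) — y10 is true.
  5. (y6 \/ ~y10 \/ ~y9) — y6 is true.
  6. (y12 \/ y3 \/ ~y5) — ~y5 is true.
  7. (~y10 \/ y8 \/ y5) — y8 is true.
  8. (y6 \/ y1 \/ y11) — y1 is true.
  9. (~y1 \/ ~y9 \/ y6) — y6 is true.
  10. (~y6 \/ y11 \/ ~y5) — ~y5 is true.
  11. (~y6 \/ ~y12 \/ y7) — ~y12 is true.
  12. (y1 \/ ~y2 \/ ~y9) — y1 is true.
  13. (~y12 \/ y3 \/ ~y7) — ~y7 is true.
  14. (y2 \/ ~y9 \/ y1) — y1 is true.
  15. (~y10 \/ y4 \/ ~y8) — y4 is true.
  16. (y4 \/ y1 \/ y9) — y9 is true.
  17. (y6 \/ ~y7 \/ ~y3) — ~y7 is true.
  18. (y4 \/ y11 \/ y7) — y4 is true.
  19. (~y5 \/ ~y12 \/ y11) — ~y5 is true.
  20. (~y3 \/ y9 \/ ~y1) — y9 is true.
  21. (y6 \/ ~y4 \/ ~y3) — ~y3 is true.
  22. (y2 \/ ~y11 \/ ~y9) — ~y11 is true.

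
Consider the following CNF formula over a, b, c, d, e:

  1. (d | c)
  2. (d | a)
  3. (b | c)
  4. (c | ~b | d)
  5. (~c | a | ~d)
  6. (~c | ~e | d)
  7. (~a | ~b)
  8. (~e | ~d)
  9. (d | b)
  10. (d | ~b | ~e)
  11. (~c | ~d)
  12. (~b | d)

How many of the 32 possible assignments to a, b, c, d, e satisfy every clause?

1

The models are:
  a=F b=T c=F d=T e=F
Count: 1.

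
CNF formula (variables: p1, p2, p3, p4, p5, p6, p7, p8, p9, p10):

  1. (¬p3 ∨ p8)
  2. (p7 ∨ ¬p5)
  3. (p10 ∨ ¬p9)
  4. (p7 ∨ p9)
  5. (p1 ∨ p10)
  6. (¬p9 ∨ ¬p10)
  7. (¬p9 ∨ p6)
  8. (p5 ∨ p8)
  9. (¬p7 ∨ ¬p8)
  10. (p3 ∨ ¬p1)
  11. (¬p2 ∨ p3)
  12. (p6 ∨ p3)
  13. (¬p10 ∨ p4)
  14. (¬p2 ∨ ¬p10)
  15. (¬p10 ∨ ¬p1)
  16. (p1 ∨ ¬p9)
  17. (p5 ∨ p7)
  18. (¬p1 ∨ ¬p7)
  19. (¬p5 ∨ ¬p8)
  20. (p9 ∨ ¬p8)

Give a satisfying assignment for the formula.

p1=False  p2=False  p3=False  p4=True  p5=True  p6=True  p7=True  p8=False  p9=False  p10=True

p2 occurs only negated in the remaining clauses — set p2 = False.
p4 occurs only positively in the remaining clauses — set p4 = True.
Branch on p1: take p1 = False.
  then p10 is forced to True.
  then p9 is forced to False.
  then p7 is forced to True.
  then p8 is forced to False.
  then p3 is forced to False.
  then p5 is forced to True.
  then p6 is forced to True.
Every clause has at least one true literal under this assignment.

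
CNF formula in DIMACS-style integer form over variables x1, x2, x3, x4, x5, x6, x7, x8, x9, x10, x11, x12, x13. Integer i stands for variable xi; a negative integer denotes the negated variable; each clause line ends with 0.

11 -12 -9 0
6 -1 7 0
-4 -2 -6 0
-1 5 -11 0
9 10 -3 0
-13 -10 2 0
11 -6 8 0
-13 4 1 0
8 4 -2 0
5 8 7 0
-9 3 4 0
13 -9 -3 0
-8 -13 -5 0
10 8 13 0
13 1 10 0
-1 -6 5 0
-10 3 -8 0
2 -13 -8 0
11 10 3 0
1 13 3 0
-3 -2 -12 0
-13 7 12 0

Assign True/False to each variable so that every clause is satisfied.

x1=0, x2=0, x3=1, x4=0, x5=0, x6=0, x7=1, x8=1, x9=0, x10=1, x11=1, x12=1, x13=0

Check each clause:
  1. {x11, ¬x12, ¬x9} — x11 is true.
  2. {x7, x6, ¬x1} — ¬x1 is true.
  3. {¬x4, ¬x2, ¬x6} — ¬x6 is true.
  4. {x5, ¬x1, ¬x11} — ¬x1 is true.
  5. {x9, x10, ¬x3} — x10 is true.
  6. {x2, ¬x10, ¬x13} — ¬x13 is true.
  7. {x8, ¬x6, x11} — x8 is true.
  8. {x1, x4, ¬x13} — ¬x13 is true.
  9. {x8, ¬x2, x4} — x8 is true.
  10. {x5, x8, x7} — x8 is true.
  11. {x4, x3, ¬x9} — x3 is true.
  12. {¬x9, x13, ¬x3} — ¬x9 is true.
  13. {¬x8, ¬x13, ¬x5} — ¬x5 is true.
  14. {x10, x13, x8} — x8 is true.
  15. {x13, x10, x1} — x10 is true.
  16. {x5, ¬x1, ¬x6} — ¬x6 is true.
  17. {¬x8, ¬x10, x3} — x3 is true.
  18. {¬x13, x2, ¬x8} — ¬x13 is true.
  19. {x3, x10, x11} — x11 is true.
  20. {x1, x13, x3} — x3 is true.
  21. {¬x2, ¬x3, ¬x12} — ¬x2 is true.
  22. {¬x13, x7, x12} — ¬x13 is true.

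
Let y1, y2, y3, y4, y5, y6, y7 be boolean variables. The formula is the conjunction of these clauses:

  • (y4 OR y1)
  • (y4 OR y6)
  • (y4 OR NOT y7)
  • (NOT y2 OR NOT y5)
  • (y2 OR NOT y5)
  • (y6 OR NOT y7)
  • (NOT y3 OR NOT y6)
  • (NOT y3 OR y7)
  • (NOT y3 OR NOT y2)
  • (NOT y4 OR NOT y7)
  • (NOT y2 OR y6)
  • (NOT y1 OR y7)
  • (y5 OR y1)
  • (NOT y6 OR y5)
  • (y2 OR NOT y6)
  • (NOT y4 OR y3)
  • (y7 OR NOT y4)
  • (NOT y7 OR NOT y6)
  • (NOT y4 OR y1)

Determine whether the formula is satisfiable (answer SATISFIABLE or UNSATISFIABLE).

y4 = True:
  propagation gives y7=False; an empty clause results — contradiction.
y4 = False:
  propagation gives y1=True, y6=True, y7=False; an empty clause results — contradiction.
Every branch closes, so no satisfying assignment exists.

UNSATISFIABLE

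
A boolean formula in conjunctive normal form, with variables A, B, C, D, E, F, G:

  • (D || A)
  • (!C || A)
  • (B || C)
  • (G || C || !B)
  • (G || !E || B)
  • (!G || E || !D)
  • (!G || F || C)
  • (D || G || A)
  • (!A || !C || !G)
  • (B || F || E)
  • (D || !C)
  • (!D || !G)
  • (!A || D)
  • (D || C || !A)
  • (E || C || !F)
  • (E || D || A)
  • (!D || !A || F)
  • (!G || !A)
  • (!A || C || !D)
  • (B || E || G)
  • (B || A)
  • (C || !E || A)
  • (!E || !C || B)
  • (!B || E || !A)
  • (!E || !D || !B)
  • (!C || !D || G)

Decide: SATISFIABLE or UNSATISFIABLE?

UNSATISFIABLE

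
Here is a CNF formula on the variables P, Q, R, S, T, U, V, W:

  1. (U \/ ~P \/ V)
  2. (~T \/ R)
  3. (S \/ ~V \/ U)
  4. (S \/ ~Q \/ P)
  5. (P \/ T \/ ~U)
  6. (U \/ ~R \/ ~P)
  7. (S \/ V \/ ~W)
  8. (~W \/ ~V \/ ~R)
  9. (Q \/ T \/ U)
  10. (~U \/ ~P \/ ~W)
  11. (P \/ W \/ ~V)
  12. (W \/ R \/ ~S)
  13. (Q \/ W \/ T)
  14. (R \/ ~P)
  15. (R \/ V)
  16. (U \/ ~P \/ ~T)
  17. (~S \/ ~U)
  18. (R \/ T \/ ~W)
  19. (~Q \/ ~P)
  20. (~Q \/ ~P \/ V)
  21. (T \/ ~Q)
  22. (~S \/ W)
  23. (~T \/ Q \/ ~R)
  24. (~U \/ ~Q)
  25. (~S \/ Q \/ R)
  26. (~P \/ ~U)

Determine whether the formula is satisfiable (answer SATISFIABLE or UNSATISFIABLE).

Set P = False and propagate.
Try Q = True.
  then S is forced to True.
  then U is forced to False.
  then T is forced to True.
  then R is forced to True.
  then W is forced to True.
  then V is forced to False.
Every clause has at least one true literal under this assignment.
So P=F, Q=T, R=T, S=T, T=T, U=F, V=F, W=T is a satisfying assignment.

SATISFIABLE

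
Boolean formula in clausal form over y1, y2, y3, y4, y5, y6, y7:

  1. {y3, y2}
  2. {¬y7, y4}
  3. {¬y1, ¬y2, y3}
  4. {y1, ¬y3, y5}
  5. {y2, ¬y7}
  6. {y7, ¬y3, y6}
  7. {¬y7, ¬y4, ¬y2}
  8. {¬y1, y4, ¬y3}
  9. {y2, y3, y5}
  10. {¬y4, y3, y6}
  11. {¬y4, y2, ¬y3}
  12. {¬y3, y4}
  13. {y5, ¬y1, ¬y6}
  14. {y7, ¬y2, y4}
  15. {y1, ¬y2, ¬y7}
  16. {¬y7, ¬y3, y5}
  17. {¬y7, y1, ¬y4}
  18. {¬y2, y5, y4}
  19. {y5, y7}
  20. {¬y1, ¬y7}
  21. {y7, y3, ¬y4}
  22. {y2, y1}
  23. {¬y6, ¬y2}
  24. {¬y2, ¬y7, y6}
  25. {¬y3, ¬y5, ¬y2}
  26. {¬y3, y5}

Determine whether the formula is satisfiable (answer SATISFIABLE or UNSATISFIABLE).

UNSATISFIABLE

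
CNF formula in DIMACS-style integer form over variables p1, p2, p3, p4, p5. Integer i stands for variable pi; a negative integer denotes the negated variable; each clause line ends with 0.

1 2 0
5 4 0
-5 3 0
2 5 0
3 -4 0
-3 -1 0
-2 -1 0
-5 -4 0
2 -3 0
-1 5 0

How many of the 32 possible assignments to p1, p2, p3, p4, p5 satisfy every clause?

Satisfying assignments:
  p1=0 p2=1 p3=1 p4=0 p5=1
  p1=0 p2=1 p3=1 p4=1 p5=0
That's 2 in total.

2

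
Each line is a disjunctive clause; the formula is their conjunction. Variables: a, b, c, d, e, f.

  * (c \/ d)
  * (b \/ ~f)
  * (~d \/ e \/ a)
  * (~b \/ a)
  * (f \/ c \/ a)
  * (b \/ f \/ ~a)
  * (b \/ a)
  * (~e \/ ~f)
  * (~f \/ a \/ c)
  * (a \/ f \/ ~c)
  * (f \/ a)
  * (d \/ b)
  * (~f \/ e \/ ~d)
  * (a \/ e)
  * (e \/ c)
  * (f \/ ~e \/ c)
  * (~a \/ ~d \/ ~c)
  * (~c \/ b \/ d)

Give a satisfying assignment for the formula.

a=1, b=1, c=1, d=0, e=0, f=0

Check each clause:
  1. (d \/ c) — c is true.
  2. (~f \/ b) — b is true.
  3. (~d \/ a \/ e) — a is true.
  4. (a \/ ~b) — a is true.
  5. (f \/ a \/ c) — a is true.
  6. (f \/ b \/ ~a) — b is true.
  7. (b \/ a) — a is true.
  8. (~f \/ ~e) — ~f is true.
  9. (a \/ c \/ ~f) — a is true.
  10. (~c \/ a \/ f) — a is true.
  11. (f \/ a) — a is true.
  12. (d \/ b) — b is true.
  13. (~f \/ e \/ ~d) — ~f is true.
  14. (a \/ e) — a is true.
  15. (e \/ c) — c is true.
  16. (~e \/ c \/ f) — c is true.
  17. (~d \/ ~a \/ ~c) — ~d is true.
  18. (~c \/ d \/ b) — b is true.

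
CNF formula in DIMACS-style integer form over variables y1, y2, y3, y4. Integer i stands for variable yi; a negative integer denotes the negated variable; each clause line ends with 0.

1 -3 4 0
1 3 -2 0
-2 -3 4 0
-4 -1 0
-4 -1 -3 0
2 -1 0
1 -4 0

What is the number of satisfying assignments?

2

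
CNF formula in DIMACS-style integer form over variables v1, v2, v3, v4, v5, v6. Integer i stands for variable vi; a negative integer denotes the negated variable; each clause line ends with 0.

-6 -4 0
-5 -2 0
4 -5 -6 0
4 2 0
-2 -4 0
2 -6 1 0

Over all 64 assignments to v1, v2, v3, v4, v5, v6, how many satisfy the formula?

16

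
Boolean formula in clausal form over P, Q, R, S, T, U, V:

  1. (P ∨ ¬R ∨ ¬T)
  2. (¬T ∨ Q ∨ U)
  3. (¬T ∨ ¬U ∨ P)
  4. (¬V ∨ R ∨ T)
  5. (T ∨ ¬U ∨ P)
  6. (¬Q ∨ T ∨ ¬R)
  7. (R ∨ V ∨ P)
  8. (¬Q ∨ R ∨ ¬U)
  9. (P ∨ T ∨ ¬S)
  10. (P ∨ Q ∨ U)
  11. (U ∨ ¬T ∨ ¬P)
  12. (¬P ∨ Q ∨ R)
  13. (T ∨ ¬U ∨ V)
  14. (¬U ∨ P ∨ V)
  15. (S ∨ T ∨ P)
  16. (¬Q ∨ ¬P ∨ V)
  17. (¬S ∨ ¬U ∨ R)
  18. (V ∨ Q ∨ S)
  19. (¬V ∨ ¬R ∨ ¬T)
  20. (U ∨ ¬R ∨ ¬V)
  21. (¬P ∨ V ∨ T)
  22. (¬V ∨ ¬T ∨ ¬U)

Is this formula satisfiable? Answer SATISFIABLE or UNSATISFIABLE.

SATISFIABLE

Set P = True and propagate.
The remaining clauses are satisfied by Q = False, R = True, S = False, T = False, U = True, V = True.
So P=True  Q=False  R=True  S=False  T=False  U=True  V=True is a satisfying assignment.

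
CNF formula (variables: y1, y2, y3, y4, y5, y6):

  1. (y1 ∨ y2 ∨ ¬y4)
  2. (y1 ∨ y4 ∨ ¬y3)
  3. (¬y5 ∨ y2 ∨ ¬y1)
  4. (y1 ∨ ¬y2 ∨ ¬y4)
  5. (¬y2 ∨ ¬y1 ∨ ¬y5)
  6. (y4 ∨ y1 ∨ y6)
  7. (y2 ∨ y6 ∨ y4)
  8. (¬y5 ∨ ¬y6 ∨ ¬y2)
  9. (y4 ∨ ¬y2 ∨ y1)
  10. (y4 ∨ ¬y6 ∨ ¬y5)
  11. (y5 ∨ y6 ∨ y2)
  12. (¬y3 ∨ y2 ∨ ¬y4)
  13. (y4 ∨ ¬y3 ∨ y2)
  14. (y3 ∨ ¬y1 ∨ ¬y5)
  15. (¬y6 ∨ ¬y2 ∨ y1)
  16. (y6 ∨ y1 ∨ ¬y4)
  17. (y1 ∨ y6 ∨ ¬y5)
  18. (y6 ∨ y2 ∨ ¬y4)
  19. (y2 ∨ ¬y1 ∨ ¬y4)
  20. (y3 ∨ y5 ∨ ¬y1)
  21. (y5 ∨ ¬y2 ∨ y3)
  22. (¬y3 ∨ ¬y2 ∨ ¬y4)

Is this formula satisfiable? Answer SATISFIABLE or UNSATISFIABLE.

Try y1 = True.
For the remaining variables, y2 = True, y3 = True, y4 = False, y5 = False, y6 = True works.
Every clause has at least one true literal under this assignment.
So y1=T  y2=T  y3=T  y4=F  y5=F  y6=T is a satisfying assignment.

SATISFIABLE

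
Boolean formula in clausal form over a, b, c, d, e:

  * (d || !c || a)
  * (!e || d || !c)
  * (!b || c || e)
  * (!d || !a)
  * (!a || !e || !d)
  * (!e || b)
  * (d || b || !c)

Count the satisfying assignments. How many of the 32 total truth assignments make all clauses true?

Split on d, then c.
  d=1, c=1: remaining (a,b,e) ∈ {(0,0,0); (0,1,0); (0,1,1)} — 3.
  d=1, c=0: remaining (a,b,e) ∈ {(0,0,0); (0,1,1)} — 2.
  d=0, c=1: remaining (a,b,e) ∈ {(1,1,0)} — 1.
  d=0, c=0: remaining (a,b,e) ∈ {(0,0,0); (0,1,1); (1,0,0); (1,1,1)} — 4.
Total: 3 + 2 + 1 + 4 = 10.

10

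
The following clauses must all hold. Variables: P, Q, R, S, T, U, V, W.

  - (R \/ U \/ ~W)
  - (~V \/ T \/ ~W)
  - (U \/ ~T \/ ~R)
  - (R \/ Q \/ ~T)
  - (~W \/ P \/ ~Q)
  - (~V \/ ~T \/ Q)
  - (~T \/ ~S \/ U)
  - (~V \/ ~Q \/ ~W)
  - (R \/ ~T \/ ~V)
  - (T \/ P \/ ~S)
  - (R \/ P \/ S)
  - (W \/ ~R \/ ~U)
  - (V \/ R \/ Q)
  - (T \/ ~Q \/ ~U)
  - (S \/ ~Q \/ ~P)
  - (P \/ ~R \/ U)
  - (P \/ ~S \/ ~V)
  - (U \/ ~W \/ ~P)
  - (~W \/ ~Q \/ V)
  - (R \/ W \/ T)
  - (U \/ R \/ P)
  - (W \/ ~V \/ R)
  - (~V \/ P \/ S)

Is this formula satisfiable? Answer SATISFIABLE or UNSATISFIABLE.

Branch on P: take P = True.
Branch on Q: take Q = False.
For the remaining variables, R = True, S = True, T = False, U = False, V = True, W = False works.
So P=T  Q=F  R=T  S=T  T=F  U=F  V=T  W=F is a satisfying assignment.

SATISFIABLE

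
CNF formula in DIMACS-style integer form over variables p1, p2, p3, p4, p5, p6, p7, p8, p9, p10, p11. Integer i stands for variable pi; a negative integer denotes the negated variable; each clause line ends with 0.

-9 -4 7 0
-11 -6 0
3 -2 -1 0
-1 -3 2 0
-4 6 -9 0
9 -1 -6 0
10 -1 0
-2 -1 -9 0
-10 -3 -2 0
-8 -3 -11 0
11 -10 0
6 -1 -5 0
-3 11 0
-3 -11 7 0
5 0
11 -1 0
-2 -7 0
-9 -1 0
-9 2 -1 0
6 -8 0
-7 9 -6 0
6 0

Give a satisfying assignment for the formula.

p1=False, p2=False, p3=False, p4=True, p5=True, p6=True, p7=False, p8=True, p9=False, p10=False, p11=False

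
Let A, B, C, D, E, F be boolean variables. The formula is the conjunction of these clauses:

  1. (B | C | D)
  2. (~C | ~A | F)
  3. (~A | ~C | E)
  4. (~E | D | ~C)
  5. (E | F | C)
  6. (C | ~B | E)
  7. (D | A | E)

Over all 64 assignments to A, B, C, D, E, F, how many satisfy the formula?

Split on C, then E.
  C=1, E=1: B free; 3 ways for (A,D,F) × 2^1 = 6.
  C=1, E=0: remaining (A,B,D,F) ∈ {(0,0,1,0); (0,0,1,1); (0,1,1,0); (0,1,1,1)} — 4.
  C=0, E=1: A, F free; 3 ways for (B,D) × 2^2 = 12.
  C=0, E=0: remaining (A,B,D,F) ∈ {(0,0,1,1); (1,0,1,1)} — 2.
Total: 6 + 4 + 12 + 2 = 24.

24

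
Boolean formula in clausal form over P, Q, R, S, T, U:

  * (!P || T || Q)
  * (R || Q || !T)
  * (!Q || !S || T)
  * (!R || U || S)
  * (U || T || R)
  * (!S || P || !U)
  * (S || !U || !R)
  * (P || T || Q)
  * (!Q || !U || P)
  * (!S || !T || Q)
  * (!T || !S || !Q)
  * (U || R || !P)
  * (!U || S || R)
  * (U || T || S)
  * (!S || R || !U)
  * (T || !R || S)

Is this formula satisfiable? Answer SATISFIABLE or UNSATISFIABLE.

SATISFIABLE

Set P = False and propagate.
Try Q = True.
  then U is forced to False.
The remaining clauses are satisfied by R = False, S = False, T = True.
So P = False  Q = True  R = False  S = False  T = True  U = False is a satisfying assignment.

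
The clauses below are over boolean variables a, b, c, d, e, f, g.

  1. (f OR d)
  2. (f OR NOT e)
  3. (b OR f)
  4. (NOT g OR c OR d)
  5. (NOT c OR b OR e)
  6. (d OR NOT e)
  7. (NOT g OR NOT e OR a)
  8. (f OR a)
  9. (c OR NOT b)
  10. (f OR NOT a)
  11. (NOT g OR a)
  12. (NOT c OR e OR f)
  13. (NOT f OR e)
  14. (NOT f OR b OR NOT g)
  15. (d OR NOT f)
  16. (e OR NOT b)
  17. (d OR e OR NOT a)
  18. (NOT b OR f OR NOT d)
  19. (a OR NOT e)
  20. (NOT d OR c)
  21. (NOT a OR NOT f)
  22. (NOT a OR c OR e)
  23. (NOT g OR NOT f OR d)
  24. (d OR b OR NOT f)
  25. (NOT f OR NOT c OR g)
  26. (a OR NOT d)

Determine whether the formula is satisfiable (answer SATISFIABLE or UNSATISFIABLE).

UNSATISFIABLE

f = True:
  propagation gives e=True, d=True, a=True; an empty clause results — contradiction.
f = False:
  propagation gives d=True, e=False, b=True; an empty clause results — contradiction.
Every branch closes, so no satisfying assignment exists.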